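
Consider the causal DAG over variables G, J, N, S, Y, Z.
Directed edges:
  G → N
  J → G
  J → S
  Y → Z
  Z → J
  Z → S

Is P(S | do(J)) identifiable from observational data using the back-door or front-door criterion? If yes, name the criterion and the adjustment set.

P(S|do(J)): backdoor, adjust for {Z}.

desc(J)\{J}={G,N,S}; candidates ⊆ {Y,Z}.
size 0: {}; under {} J still reaches {S,Y,Z} ∋ S.
{Z}: J⊥S given {Z} in G with J→· removed — back-door holds.
P(S|do(J)) = Σ_{Z} P(S|J,Z)·P(Z).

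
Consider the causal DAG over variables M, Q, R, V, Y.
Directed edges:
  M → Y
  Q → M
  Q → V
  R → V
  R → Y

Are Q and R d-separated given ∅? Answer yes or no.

Yes — Q ⊥ R | ∅.

Bayes-Ball from Q | ∅ reaches {M,V,Y}.
R ∉ reach(Q|∅) ⇒ Q ⊥ R | ∅.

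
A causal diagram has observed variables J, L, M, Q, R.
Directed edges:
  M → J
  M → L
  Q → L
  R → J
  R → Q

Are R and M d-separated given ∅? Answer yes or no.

Bayes-Ball from R | ∅ reaches {J,L,Q}.
M ∉ reach(R|∅) ⇒ R ⊥ M | ∅.

Yes — R ⊥ M | ∅.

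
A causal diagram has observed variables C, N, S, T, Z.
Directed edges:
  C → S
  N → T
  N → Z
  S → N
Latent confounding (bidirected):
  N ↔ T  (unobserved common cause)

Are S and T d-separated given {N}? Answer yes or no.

No — S and T are d-connected given {N}.

Bayes-Ball from S | {N} reaches {C,T}.
T ∈ reach(S|{N}) ⇒ S ⊥̸ T | {N}.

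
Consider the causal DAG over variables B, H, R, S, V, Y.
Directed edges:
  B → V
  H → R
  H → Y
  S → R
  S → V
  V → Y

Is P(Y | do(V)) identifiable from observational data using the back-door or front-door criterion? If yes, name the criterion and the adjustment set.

desc(V)\{V}={Y}; candidates ⊆ {B,H,R,S}.
∅: V⊥Y given ∅ in G with V→· removed — back-door holds.
P(Y|do(V)) = P(Y|V) — no adjustment needed.

P(Y|do(V)): backdoor, adjust for ∅.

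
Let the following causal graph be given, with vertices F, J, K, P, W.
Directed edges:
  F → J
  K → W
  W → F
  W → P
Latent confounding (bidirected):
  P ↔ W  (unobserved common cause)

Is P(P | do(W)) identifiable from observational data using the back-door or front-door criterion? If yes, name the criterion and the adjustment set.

desc(W)\{W}={F,J,P}; candidates ⊆ {K}.
W↔P: latent back-door arc(s) into W.
size 0: {}; under {} W still reaches {K,P} ∋ P.
size 1: {K}; under {K} W still reaches {P} ∋ P.
W↔P cannot be blocked by any observed set — no back-door set.
No mediator lies on a directed W→…→P path.
Neither criterion identifies P(P|do(W)) in this graph.

P(P|do(W)): not identifiable (no BD/FD set).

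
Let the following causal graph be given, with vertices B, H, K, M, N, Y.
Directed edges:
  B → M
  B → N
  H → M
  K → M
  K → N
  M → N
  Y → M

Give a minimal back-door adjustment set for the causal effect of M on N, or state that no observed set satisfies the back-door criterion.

M→N: minimal back-door set {B, K}.

desc(M)\{M}={N}; candidates ⊆ {B,H,K,Y}.
size 0: {}; under {} M still reaches {B,H,K,N,Y} ∋ N.
size 1: {B}, {H}, {K} …(+1); under {B} M still reaches {H,K,N,Y} ∋ N.
{B,K}: M⊥N given {B,K} in G with M→· removed — back-door holds.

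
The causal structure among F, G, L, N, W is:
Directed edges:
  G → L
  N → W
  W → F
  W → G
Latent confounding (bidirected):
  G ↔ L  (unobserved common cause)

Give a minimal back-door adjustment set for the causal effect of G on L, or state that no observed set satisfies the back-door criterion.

desc(G)\{G}={L}; candidates ⊆ {F,N,W}.
G↔L: latent back-door arc(s) into G.
size 0: {}; under {} G still reaches {F,L,N,W} ∋ L.
size 1: {F}, {N}, {W}; under {F} G still reaches {L,N,W} ∋ L.
size 2: {F,N}, {F,W}, {N,W}; under {F,N} G still reaches {L,W} ∋ L.
G↔L cannot be blocked by any observed set — no back-door set.

G→L: no observed back-door set.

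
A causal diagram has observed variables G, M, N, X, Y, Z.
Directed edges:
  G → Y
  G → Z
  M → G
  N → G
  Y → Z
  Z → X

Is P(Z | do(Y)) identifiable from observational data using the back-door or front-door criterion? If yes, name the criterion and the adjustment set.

P(Z|do(Y)): backdoor, adjust for {G}.

desc(Y)\{Y}={X,Z}; candidates ⊆ {G,M,N}.
size 0: {}; under {} Y still reaches {G,M,N,X,Z} ∋ Z.
{G}: Y⊥Z given {G} in G with Y→· removed — back-door holds.
P(Z|do(Y)) = Σ_{G} P(Z|Y,G)·P(G).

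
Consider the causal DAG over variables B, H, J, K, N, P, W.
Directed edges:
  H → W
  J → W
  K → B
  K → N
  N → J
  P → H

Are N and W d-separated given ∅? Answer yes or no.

No — N and W are d-connected given ∅.

Bayes-Ball from N | ∅ reaches {B,J,K,W}.
W ∈ reach(N|∅) ⇒ N ⊥̸ W | ∅.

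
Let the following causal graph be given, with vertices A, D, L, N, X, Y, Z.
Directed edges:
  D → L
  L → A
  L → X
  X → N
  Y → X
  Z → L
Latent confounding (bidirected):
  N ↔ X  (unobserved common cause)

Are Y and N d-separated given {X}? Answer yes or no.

No — Y and N are d-connected given {X}.

Bayes-Ball from Y | {X} reaches {A,D,L,N,Z}.
N ∈ reach(Y|{X}) ⇒ Y ⊥̸ N | {X}.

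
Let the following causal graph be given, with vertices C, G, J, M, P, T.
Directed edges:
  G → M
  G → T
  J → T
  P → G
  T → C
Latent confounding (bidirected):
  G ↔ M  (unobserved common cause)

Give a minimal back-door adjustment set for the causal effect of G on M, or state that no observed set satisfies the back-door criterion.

G→M: no observed back-door set.

desc(G)\{G}={C,M,T}; candidates ⊆ {J,P}.
G↔M: latent back-door arc(s) into G.
size 0: {}; under {} G still reaches {M,P} ∋ M.
size 1: {J}, {P}; under {J} G still reaches {M,P} ∋ M.
size 2: {J,P}; under {J,P} G still reaches {M} ∋ M.
G↔M cannot be blocked by any observed set — no back-door set.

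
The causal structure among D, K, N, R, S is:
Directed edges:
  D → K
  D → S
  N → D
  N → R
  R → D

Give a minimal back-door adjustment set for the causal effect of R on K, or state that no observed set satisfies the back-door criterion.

R→K: minimal back-door set {N}.

desc(R)\{R}={D,K,S}; candidates ⊆ {N}.
size 0: {}; under {} R still reaches {D,K,N,S} ∋ K.
{N}: R⊥K given {N} in G with R→· removed — back-door holds.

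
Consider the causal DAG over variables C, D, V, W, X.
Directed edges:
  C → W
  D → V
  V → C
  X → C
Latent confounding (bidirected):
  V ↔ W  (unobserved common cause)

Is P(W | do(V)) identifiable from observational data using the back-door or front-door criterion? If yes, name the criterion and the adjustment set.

desc(V)\{V}={C,W}; candidates ⊆ {D,X}.
V↔W: latent back-door arc(s) into V.
size 0: {}; under {} V still reaches {D,W} ∋ W.
size 1: {D}, {X}; under {D} V still reaches {W} ∋ W.
size 2: {D,X}; under {D,X} V still reaches {W} ∋ W.
V↔W cannot be blocked by any observed set — no back-door set.
{C}: (i) intercepts every directed V→W path; (ii) no back-door V→{C}; (iii) {V} blocks every back-door {C}→W. Front-door holds.
P(W|do(V)) = Σ_{C} P(C|V) Σ_{V'} P(W|C,V')P(V').

P(W|do(V)): frontdoor, adjust for {C}.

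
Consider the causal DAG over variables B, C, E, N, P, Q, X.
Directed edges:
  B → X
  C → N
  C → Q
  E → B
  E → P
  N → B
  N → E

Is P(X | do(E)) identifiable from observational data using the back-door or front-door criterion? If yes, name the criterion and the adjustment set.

P(X|do(E)): backdoor, adjust for {N}.

desc(E)\{E}={B,P,X}; candidates ⊆ {C,N,Q}.
size 0: {}; under {} E still reaches {B,C,N,Q,X} ∋ X.
{N}: E⊥X given {N} in G with E→· removed — back-door holds.
P(X|do(E)) = Σ_{N} P(X|E,N)·P(N).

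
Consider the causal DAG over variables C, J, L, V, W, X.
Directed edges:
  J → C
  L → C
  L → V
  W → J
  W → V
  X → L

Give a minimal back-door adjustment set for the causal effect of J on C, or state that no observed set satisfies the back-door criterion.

desc(J)\{J}={C}; candidates ⊆ {L,V,W,X}.
∅: J⊥C given ∅ in G with J→· removed — back-door holds.

J→C: minimal back-door set ∅.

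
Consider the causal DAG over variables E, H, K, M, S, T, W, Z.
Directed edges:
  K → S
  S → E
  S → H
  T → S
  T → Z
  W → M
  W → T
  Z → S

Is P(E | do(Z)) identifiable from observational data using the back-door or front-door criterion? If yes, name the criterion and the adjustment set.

P(E|do(Z)): backdoor, adjust for {T}.

desc(Z)\{Z}={E,H,S}; candidates ⊆ {K,M,T,W}.
size 0: {}; under {} Z still reaches {E,H,M,S,T,W} ∋ E.
{T}: Z⊥E given {T} in G with Z→· removed — back-door holds.
P(E|do(Z)) = Σ_{T} P(E|Z,T)·P(T).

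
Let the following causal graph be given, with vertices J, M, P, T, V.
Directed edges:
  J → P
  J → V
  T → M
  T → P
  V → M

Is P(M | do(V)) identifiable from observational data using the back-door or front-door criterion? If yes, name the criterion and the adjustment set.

desc(V)\{V}={M}; candidates ⊆ {J,P,T}.
∅: V⊥M given ∅ in G with V→· removed — back-door holds.
P(M|do(V)) = P(M|V) — no adjustment needed.

P(M|do(V)): backdoor, adjust for ∅.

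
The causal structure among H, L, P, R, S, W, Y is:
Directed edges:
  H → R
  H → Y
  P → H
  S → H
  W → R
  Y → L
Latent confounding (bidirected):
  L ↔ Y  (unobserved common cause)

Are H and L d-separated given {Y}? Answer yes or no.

Bayes-Ball from H | {Y} reaches {L,P,R,S}.
L ∈ reach(H|{Y}) ⇒ H ⊥̸ L | {Y}.

No — H and L are d-connected given {Y}.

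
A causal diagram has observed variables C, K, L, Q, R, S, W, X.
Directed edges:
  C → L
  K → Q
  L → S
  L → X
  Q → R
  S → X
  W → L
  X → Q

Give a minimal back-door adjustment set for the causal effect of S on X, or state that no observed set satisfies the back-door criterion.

desc(S)\{S}={Q,R,X}; candidates ⊆ {C,K,L,W}.
size 0: {}; under {} S still reaches {C,L,Q,R,W,X} ∋ X.
{L}: S⊥X given {L} in G with S→· removed — back-door holds.

S→X: minimal back-door set {L}.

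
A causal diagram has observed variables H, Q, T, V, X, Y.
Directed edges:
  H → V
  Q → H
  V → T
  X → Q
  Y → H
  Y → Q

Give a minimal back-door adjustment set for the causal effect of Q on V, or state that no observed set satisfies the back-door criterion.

desc(Q)\{Q}={H,T,V}; candidates ⊆ {X,Y}.
size 0: {}; under {} Q still reaches {H,T,V,X,Y} ∋ V.
{Y}: Q⊥V given {Y} in G with Q→· removed — back-door holds.

Q→V: minimal back-door set {Y}.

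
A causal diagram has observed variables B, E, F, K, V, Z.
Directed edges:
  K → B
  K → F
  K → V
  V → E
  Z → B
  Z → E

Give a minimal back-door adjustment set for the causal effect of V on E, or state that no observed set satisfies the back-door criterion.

desc(V)\{V}={E}; candidates ⊆ {B,F,K,Z}.
∅: V⊥E given ∅ in G with V→· removed — back-door holds.

V→E: minimal back-door set ∅.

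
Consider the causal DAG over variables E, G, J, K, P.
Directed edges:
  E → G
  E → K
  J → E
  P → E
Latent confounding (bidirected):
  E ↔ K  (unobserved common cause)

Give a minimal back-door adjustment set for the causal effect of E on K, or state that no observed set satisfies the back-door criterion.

E→K: no observed back-door set.

desc(E)\{E}={G,K}; candidates ⊆ {J,P}.
E↔K: latent back-door arc(s) into E.
size 0: {}; under {} E still reaches {J,K,P} ∋ K.
size 1: {J}, {P}; under {J} E still reaches {K,P} ∋ K.
size 2: {J,P}; under {J,P} E still reaches {K} ∋ K.
E↔K cannot be blocked by any observed set — no back-door set.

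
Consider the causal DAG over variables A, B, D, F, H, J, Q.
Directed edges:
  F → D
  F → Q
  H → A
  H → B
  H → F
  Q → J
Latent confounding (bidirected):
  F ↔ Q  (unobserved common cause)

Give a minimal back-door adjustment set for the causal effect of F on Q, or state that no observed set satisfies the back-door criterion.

F→Q: no observed back-door set.

desc(F)\{F}={D,J,Q}; candidates ⊆ {A,B,H}.
F↔Q: latent back-door arc(s) into F.
size 0: {}; under {} F still reaches {A,B,H,J,Q} ∋ Q.
size 1: {A}, {B}, {H}; under {A} F still reaches {B,H,J,Q} ∋ Q.
size 2: {A,B}, {A,H}, {B,H}; under {A,B} F still reaches {H,J,Q} ∋ Q.
F↔Q cannot be blocked by any observed set — no back-door set.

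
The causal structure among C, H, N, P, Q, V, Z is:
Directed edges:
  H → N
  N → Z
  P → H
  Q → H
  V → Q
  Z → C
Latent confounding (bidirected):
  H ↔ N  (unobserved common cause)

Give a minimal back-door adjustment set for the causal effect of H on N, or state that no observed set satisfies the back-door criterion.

H→N: no observed back-door set.

desc(H)\{H}={C,N,Z}; candidates ⊆ {P,Q,V}.
H↔N: latent back-door arc(s) into H.
size 0: {}; under {} H still reaches {C,N,P,Q,V,Z} ∋ N.
size 1: {P}, {Q}, {V}; under {P} H still reaches {C,N,Q,V,Z} ∋ N.
size 2: {P,Q}, {P,V}, {Q,V}; under {P,Q} H still reaches {C,N,Z} ∋ N.
H↔N cannot be blocked by any observed set — no back-door set.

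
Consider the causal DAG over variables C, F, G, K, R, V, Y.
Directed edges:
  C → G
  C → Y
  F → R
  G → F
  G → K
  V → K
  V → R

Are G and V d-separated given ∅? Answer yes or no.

Bayes-Ball from G | ∅ reaches {C,F,K,R,Y}.
V ∉ reach(G|∅) ⇒ G ⊥ V | ∅.

Yes — G ⊥ V | ∅.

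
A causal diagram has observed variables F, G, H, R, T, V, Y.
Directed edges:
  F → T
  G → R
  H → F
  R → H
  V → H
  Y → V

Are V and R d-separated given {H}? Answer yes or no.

No — V and R are d-connected given {H}.

Bayes-Ball from V | {H} reaches {G,R,Y}.
R ∈ reach(V|{H}) ⇒ V ⊥̸ R | {H}.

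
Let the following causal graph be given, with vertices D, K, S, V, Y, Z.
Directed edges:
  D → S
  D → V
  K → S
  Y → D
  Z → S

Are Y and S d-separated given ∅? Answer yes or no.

No — Y and S are d-connected given ∅.

Bayes-Ball from Y | ∅ reaches {D,S,V}.
S ∈ reach(Y|∅) ⇒ Y ⊥̸ S | ∅.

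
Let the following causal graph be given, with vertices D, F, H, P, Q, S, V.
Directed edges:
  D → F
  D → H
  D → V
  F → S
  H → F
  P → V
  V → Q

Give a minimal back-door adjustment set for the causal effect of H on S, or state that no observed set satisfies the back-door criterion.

desc(H)\{H}={F,S}; candidates ⊆ {D,P,Q,V}.
size 0: {}; under {} H still reaches {D,F,Q,S,V} ∋ S.
{D}: H⊥S given {D} in G with H→· removed — back-door holds.

H→S: minimal back-door set {D}.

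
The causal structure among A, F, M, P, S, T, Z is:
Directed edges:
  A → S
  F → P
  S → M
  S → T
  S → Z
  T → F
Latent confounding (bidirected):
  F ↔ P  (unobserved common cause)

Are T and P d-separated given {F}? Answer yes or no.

Bayes-Ball from T | {F} reaches {A,M,P,S,Z}.
P ∈ reach(T|{F}) ⇒ T ⊥̸ P | {F}.

No — T and P are d-connected given {F}.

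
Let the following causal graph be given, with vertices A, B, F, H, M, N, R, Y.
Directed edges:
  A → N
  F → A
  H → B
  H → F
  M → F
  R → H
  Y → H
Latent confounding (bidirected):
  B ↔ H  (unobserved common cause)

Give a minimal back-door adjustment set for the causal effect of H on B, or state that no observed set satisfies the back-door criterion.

H→B: no observed back-door set.

desc(H)\{H}={A,B,F,N}; candidates ⊆ {M,R,Y}.
H↔B: latent back-door arc(s) into H.
size 0: {}; under {} H still reaches {B,R,Y} ∋ B.
size 1: {M}, {R}, {Y}; under {M} H still reaches {B,R,Y} ∋ B.
size 2: {M,R}, {M,Y}, {R,Y}; under {M,R} H still reaches {B,Y} ∋ B.
H↔B cannot be blocked by any observed set — no back-door set.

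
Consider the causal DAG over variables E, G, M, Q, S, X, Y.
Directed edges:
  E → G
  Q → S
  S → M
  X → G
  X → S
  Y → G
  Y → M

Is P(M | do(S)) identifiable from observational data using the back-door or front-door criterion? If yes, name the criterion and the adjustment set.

P(M|do(S)): backdoor, adjust for ∅.

desc(S)\{S}={M}; candidates ⊆ {E,G,Q,X,Y}.
∅: S⊥M given ∅ in G with S→· removed — back-door holds.
P(M|do(S)) = P(M|S) — no adjustment needed.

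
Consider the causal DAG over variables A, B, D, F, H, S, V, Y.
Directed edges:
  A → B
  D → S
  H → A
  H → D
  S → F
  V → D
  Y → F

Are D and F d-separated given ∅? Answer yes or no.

No — D and F are d-connected given ∅.

Bayes-Ball from D | ∅ reaches {A,B,F,H,S,V}.
F ∈ reach(D|∅) ⇒ D ⊥̸ F | ∅.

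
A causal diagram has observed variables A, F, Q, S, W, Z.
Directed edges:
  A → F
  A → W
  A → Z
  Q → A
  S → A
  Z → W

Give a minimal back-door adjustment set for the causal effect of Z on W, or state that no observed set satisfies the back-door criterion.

Z→W: minimal back-door set {A}.

desc(Z)\{Z}={W}; candidates ⊆ {A,F,Q,S}.
size 0: {}; under {} Z still reaches {A,F,Q,S,W} ∋ W.
{A}: Z⊥W given {A} in G with Z→· removed — back-door holds.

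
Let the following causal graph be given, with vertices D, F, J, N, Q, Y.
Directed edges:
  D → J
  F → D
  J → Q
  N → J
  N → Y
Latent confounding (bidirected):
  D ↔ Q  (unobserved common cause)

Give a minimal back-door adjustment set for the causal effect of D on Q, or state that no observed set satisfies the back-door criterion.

desc(D)\{D}={J,Q}; candidates ⊆ {F,N,Y}.
D↔Q: latent back-door arc(s) into D.
size 0: {}; under {} D still reaches {F,Q} ∋ Q.
size 1: {F}, {N}, {Y}; under {F} D still reaches {Q} ∋ Q.
size 2: {F,N}, {F,Y}, {N,Y}; under {F,N} D still reaches {Q} ∋ Q.
D↔Q cannot be blocked by any observed set — no back-door set.

D→Q: no observed back-door set.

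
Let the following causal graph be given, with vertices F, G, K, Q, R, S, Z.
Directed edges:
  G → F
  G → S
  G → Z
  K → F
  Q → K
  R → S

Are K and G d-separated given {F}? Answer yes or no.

No — K and G are d-connected given {F}.

Bayes-Ball from K | {F} reaches {G,Q,S,Z}.
G ∈ reach(K|{F}) ⇒ K ⊥̸ G | {F}.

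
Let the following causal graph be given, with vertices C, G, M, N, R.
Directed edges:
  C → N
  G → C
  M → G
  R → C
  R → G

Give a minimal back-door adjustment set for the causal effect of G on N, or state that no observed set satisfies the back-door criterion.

G→N: minimal back-door set {R}.

desc(G)\{G}={C,N}; candidates ⊆ {M,R}.
size 0: {}; under {} G still reaches {C,M,N,R} ∋ N.
{R}: G⊥N given {R} in G with G→· removed — back-door holds.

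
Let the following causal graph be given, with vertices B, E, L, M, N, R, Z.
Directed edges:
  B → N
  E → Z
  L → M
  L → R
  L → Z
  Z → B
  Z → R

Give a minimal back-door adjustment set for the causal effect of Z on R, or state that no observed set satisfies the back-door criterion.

Z→R: minimal back-door set {L}.

desc(Z)\{Z}={B,N,R}; candidates ⊆ {E,L,M}.
size 0: {}; under {} Z still reaches {E,L,M,R} ∋ R.
{L}: Z⊥R given {L} in G with Z→· removed — back-door holds.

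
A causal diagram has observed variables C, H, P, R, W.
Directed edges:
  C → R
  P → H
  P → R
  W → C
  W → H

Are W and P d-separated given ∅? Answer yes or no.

Bayes-Ball from W | ∅ reaches {C,H,R}.
P ∉ reach(W|∅) ⇒ W ⊥ P | ∅.

Yes — W ⊥ P | ∅.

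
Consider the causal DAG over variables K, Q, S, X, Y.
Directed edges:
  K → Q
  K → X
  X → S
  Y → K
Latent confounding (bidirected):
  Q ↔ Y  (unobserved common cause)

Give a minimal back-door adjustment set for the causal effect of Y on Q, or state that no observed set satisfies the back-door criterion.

desc(Y)\{Y}={K,Q,S,X}; candidates ⊆ {—}.
Y↔Q: latent back-door arc(s) into Y.
size 0: {}; under {} Y still reaches {Q} ∋ Q.
Y↔Q cannot be blocked by any observed set — no back-door set.

Y→Q: no observed back-door set.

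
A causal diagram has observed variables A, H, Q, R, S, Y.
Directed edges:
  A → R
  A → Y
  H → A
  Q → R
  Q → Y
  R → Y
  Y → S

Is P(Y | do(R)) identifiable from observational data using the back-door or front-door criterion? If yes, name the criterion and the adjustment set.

P(Y|do(R)): backdoor, adjust for {A, Q}.

desc(R)\{R}={S,Y}; candidates ⊆ {A,H,Q}.
size 0: {}; under {} R still reaches {A,H,Q,S,Y} ∋ Y.
size 1: {A}, {H}, {Q}; under {A} R still reaches {Q,S,Y} ∋ Y.
{A,Q}: R⊥Y given {A,Q} in G with R→· removed — back-door holds.
P(Y|do(R)) = Σ_{A,Q} P(Y|R,A,Q)·P(A,Q).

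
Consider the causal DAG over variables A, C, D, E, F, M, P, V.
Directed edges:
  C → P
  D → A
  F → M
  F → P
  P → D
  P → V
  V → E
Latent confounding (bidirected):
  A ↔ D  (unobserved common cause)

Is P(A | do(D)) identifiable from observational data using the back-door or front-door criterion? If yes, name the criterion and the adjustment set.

P(A|do(D)): not identifiable (no BD/FD set).

desc(D)\{D}={A}; candidates ⊆ {C,E,F,M,P,V}.
D↔A: latent back-door arc(s) into D.
size 0: {}; under {} D still reaches {A,C,E,F,M,P,V} ∋ A.
size 1: {C}, {E}, {F} …(+3); under {C} D still reaches {A,E,F,M,P,V} ∋ A.
size 2: {C,E}, {C,F}, {C,M} …(+12); under {C,E} D still reaches {A,F,M,P,V} ∋ A.
D↔A cannot be blocked by any observed set — no back-door set.
No mediator lies on a directed D→…→A path.
Neither criterion identifies P(A|do(D)) in this graph.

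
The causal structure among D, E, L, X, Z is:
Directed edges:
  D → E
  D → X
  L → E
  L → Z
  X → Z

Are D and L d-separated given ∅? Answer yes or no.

Bayes-Ball from D | ∅ reaches {E,X,Z}.
L ∉ reach(D|∅) ⇒ D ⊥ L | ∅.

Yes — D ⊥ L | ∅.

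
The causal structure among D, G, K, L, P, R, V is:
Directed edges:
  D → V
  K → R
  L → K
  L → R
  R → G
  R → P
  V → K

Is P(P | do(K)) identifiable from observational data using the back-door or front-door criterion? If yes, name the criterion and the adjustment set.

desc(K)\{K}={G,P,R}; candidates ⊆ {D,L,V}.
size 0: {}; under {} K still reaches {D,G,L,P,R,V} ∋ P.
{L}: K⊥P given {L} in G with K→· removed — back-door holds.
P(P|do(K)) = Σ_{L} P(P|K,L)·P(L).

P(P|do(K)): backdoor, adjust for {L}.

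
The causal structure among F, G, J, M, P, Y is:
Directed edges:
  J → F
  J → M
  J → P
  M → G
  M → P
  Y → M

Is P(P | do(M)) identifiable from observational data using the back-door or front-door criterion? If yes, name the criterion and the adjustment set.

desc(M)\{M}={G,P}; candidates ⊆ {F,J,Y}.
size 0: {}; under {} M still reaches {F,J,P,Y} ∋ P.
{J}: M⊥P given {J} in G with M→· removed — back-door holds.
P(P|do(M)) = Σ_{J} P(P|M,J)·P(J).

P(P|do(M)): backdoor, adjust for {J}.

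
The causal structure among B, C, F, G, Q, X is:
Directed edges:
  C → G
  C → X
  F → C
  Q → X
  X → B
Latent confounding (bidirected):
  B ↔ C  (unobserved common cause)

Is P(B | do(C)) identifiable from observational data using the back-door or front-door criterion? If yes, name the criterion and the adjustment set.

P(B|do(C)): frontdoor, adjust for {X}.

desc(C)\{C}={B,G,X}; candidates ⊆ {F,Q}.
C↔B: latent back-door arc(s) into C.
size 0: {}; under {} C still reaches {B,F} ∋ B.
size 1: {F}, {Q}; under {F} C still reaches {B} ∋ B.
size 2: {F,Q}; under {F,Q} C still reaches {B} ∋ B.
C↔B cannot be blocked by any observed set — no back-door set.
{X}: (i) intercepts every directed C→B path; (ii) no back-door C→{X}; (iii) {C} blocks every back-door {X}→B. Front-door holds.
P(B|do(C)) = Σ_{X} P(X|C) Σ_{C'} P(B|X,C')P(C').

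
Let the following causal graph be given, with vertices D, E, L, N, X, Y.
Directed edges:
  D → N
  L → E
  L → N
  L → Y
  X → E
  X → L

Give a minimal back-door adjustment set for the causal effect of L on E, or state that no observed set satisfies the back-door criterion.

desc(L)\{L}={E,N,Y}; candidates ⊆ {D,X}.
size 0: {}; under {} L still reaches {E,X} ∋ E.
{X}: L⊥E given {X} in G with L→· removed — back-door holds.

L→E: minimal back-door set {X}.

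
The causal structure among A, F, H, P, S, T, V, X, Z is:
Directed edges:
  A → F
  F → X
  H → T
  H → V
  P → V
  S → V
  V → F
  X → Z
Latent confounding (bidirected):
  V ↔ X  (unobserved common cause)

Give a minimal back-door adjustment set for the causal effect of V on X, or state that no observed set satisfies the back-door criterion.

desc(V)\{V}={F,X,Z}; candidates ⊆ {A,H,P,S,T}.
V↔X: latent back-door arc(s) into V.
size 0: {}; under {} V still reaches {H,P,S,T,X,Z} ∋ X.
size 1: {A}, {H}, {P} …(+2); under {A} V still reaches {H,P,S,T,X,Z} ∋ X.
size 2: {A,H}, {A,P}, {A,S} …(+7); under {A,H} V still reaches {P,S,X,Z} ∋ X.
V↔X cannot be blocked by any observed set — no back-door set.

V→X: no observed back-door set.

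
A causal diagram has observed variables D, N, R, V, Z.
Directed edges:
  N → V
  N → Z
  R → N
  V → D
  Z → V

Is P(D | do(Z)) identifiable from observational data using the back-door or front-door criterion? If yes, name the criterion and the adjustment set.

P(D|do(Z)): backdoor, adjust for {N}.

desc(Z)\{Z}={D,V}; candidates ⊆ {N,R}.
size 0: {}; under {} Z still reaches {D,N,R,V} ∋ D.
{N}: Z⊥D given {N} in G with Z→· removed — back-door holds.
P(D|do(Z)) = Σ_{N} P(D|Z,N)·P(N).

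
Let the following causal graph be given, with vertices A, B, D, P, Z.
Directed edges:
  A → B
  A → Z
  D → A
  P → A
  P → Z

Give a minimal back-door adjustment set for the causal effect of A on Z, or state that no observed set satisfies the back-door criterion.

desc(A)\{A}={B,Z}; candidates ⊆ {D,P}.
size 0: {}; under {} A still reaches {D,P,Z} ∋ Z.
{P}: A⊥Z given {P} in G with A→· removed — back-door holds.

A→Z: minimal back-door set {P}.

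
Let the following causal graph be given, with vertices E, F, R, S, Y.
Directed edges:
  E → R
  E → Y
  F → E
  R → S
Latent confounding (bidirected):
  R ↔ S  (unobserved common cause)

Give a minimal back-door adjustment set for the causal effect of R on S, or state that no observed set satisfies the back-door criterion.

R→S: no observed back-door set.

desc(R)\{R}={S}; candidates ⊆ {E,F,Y}.
R↔S: latent back-door arc(s) into R.
size 0: {}; under {} R still reaches {E,F,S,Y} ∋ S.
size 1: {E}, {F}, {Y}; under {E} R still reaches {S} ∋ S.
size 2: {E,F}, {E,Y}, {F,Y}; under {E,F} R still reaches {S} ∋ S.
R↔S cannot be blocked by any observed set — no back-door set.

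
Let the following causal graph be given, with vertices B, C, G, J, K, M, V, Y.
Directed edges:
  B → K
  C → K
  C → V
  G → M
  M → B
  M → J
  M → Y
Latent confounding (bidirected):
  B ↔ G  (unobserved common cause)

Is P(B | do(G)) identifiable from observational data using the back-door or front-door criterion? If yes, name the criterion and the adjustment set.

P(B|do(G)): frontdoor, adjust for {M}.

desc(G)\{G}={B,J,K,M,Y}; candidates ⊆ {C,V}.
G↔B: latent back-door arc(s) into G.
size 0: {}; under {} G still reaches {B,K} ∋ B.
size 1: {C}, {V}; under {C} G still reaches {B,K} ∋ B.
size 2: {C,V}; under {C,V} G still reaches {B,K} ∋ B.
G↔B cannot be blocked by any observed set — no back-door set.
{M}: (i) intercepts every directed G→B path; (ii) no back-door G→{M}; (iii) {G} blocks every back-door {M}→B. Front-door holds.
P(B|do(G)) = Σ_{M} P(M|G) Σ_{G'} P(B|M,G')P(G').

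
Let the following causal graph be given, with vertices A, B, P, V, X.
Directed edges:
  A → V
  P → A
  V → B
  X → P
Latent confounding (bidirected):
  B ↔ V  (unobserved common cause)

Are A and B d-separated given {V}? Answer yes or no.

No — A and B are d-connected given {V}.

Bayes-Ball from A | {V} reaches {B,P,X}.
B ∈ reach(A|{V}) ⇒ A ⊥̸ B | {V}.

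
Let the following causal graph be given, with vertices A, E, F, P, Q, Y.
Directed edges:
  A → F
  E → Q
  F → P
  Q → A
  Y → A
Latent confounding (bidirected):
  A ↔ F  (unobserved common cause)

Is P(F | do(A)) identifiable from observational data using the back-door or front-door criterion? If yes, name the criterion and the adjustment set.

desc(A)\{A}={F,P}; candidates ⊆ {E,Q,Y}.
A↔F: latent back-door arc(s) into A.
size 0: {}; under {} A still reaches {E,F,P,Q,Y} ∋ F.
size 1: {E}, {Q}, {Y}; under {E} A still reaches {F,P,Q,Y} ∋ F.
size 2: {E,Q}, {E,Y}, {Q,Y}; under {E,Q} A still reaches {F,P,Y} ∋ F.
A↔F cannot be blocked by any observed set — no back-door set.
No mediator lies on a directed A→…→F path.
Neither criterion identifies P(F|do(A)) in this graph.

P(F|do(A)): not identifiable (no BD/FD set).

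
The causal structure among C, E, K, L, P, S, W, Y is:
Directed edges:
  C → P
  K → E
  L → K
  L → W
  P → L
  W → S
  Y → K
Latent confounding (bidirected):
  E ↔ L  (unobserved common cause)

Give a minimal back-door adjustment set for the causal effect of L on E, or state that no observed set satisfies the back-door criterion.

desc(L)\{L}={E,K,S,W}; candidates ⊆ {C,P,Y}.
L↔E: latent back-door arc(s) into L.
size 0: {}; under {} L still reaches {C,E,P} ∋ E.
size 1: {C}, {P}, {Y}; under {C} L still reaches {E,P} ∋ E.
size 2: {C,P}, {C,Y}, {P,Y}; under {C,P} L still reaches {E} ∋ E.
L↔E cannot be blocked by any observed set — no back-door set.

L→E: no observed back-door set.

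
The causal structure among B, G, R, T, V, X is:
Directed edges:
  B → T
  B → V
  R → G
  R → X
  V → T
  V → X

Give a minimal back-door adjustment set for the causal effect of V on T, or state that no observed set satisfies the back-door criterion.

V→T: minimal back-door set {B}.

desc(V)\{V}={T,X}; candidates ⊆ {B,G,R}.
size 0: {}; under {} V still reaches {B,T} ∋ T.
{B}: V⊥T given {B} in G with V→· removed — back-door holds.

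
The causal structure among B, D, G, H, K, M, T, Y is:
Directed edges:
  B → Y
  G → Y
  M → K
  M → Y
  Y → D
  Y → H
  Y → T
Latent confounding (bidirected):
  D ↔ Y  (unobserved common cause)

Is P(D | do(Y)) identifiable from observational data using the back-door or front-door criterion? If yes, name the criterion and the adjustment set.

desc(Y)\{Y}={D,H,T}; candidates ⊆ {B,G,K,M}.
Y↔D: latent back-door arc(s) into Y.
size 0: {}; under {} Y still reaches {B,D,G,K,M} ∋ D.
size 1: {B}, {G}, {K} …(+1); under {B} Y still reaches {D,G,K,M} ∋ D.
size 2: {B,G}, {B,K}, {B,M} …(+3); under {B,G} Y still reaches {D,K,M} ∋ D.
Y↔D cannot be blocked by any observed set — no back-door set.
No mediator lies on a directed Y→…→D path.
Neither criterion identifies P(D|do(Y)) in this graph.

P(D|do(Y)): not identifiable (no BD/FD set).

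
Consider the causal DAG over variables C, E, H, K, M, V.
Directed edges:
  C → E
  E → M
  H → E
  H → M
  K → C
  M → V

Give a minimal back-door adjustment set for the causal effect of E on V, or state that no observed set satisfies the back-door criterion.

E→V: minimal back-door set {H}.

desc(E)\{E}={M,V}; candidates ⊆ {C,H,K}.
size 0: {}; under {} E still reaches {C,H,K,M,V} ∋ V.
{H}: E⊥V given {H} in G with E→· removed — back-door holds.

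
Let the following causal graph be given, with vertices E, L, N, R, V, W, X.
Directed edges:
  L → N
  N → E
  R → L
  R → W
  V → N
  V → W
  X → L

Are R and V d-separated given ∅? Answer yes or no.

Bayes-Ball from R | ∅ reaches {E,L,N,W}.
V ∉ reach(R|∅) ⇒ R ⊥ V | ∅.

Yes — R ⊥ V | ∅.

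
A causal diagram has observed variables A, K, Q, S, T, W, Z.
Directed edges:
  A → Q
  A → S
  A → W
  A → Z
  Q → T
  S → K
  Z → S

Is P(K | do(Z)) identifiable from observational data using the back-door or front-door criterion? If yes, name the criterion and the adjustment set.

P(K|do(Z)): backdoor, adjust for {A}.

desc(Z)\{Z}={K,S}; candidates ⊆ {A,Q,T,W}.
size 0: {}; under {} Z still reaches {A,K,Q,S,T,W} ∋ K.
{A}: Z⊥K given {A} in G with Z→· removed — back-door holds.
P(K|do(Z)) = Σ_{A} P(K|Z,A)·P(A).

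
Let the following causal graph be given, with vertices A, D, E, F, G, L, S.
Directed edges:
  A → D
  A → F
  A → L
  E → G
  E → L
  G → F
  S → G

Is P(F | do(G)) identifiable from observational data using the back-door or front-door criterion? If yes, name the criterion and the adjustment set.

P(F|do(G)): backdoor, adjust for ∅.

desc(G)\{G}={F}; candidates ⊆ {A,D,E,L,S}.
∅: G⊥F given ∅ in G with G→· removed — back-door holds.
P(F|do(G)) = P(F|G) — no adjustment needed.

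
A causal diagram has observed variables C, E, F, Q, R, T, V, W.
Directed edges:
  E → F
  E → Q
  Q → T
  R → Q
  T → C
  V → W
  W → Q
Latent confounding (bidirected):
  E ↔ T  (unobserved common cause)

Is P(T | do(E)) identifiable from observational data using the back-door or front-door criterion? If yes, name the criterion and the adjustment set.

desc(E)\{E}={C,F,Q,T}; candidates ⊆ {R,V,W}.
E↔T: latent back-door arc(s) into E.
size 0: {}; under {} E still reaches {C,T} ∋ T.
size 1: {R}, {V}, {W}; under {R} E still reaches {C,T} ∋ T.
size 2: {R,V}, {R,W}, {V,W}; under {R,V} E still reaches {C,T} ∋ T.
E↔T cannot be blocked by any observed set — no back-door set.
{Q}: (i) intercepts every directed E→T path; (ii) no back-door E→{Q}; (iii) {E} blocks every back-door {Q}→T. Front-door holds.
P(T|do(E)) = Σ_{Q} P(Q|E) Σ_{E'} P(T|Q,E')P(E').

P(T|do(E)): frontdoor, adjust for {Q}.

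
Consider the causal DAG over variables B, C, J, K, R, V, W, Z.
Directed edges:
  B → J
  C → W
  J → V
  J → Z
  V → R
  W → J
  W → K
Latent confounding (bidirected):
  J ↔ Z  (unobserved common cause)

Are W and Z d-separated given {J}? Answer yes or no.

Bayes-Ball from W | {J} reaches {B,C,K,Z}.
Z ∈ reach(W|{J}) ⇒ W ⊥̸ Z | {J}.

No — W and Z are d-connected given {J}.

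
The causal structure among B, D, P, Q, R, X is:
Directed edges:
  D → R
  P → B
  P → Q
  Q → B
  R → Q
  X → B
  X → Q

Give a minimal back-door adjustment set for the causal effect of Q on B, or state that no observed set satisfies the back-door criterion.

desc(Q)\{Q}={B}; candidates ⊆ {D,P,R,X}.
size 0: {}; under {} Q still reaches {B,D,P,R,X} ∋ B.
size 1: {D}, {P}, {R} …(+1); under {D} Q still reaches {B,P,R,X} ∋ B.
{P,X}: Q⊥B given {P,X} in G with Q→· removed — back-door holds.

Q→B: minimal back-door set {P, X}.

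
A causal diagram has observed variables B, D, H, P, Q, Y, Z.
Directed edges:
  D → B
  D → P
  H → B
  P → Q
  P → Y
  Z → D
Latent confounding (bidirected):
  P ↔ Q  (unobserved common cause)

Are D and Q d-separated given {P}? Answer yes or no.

No — D and Q are d-connected given {P}.

Bayes-Ball from D | {P} reaches {B,Q,Z}.
Q ∈ reach(D|{P}) ⇒ D ⊥̸ Q | {P}.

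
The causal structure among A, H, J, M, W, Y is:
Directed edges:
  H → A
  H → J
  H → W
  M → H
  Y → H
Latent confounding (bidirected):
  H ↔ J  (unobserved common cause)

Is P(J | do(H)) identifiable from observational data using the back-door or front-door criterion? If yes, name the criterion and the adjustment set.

desc(H)\{H}={A,J,W}; candidates ⊆ {M,Y}.
H↔J: latent back-door arc(s) into H.
size 0: {}; under {} H still reaches {J,M,Y} ∋ J.
size 1: {M}, {Y}; under {M} H still reaches {J,Y} ∋ J.
size 2: {M,Y}; under {M,Y} H still reaches {J} ∋ J.
H↔J cannot be blocked by any observed set — no back-door set.
No mediator lies on a directed H→…→J path.
Neither criterion identifies P(J|do(H)) in this graph.

P(J|do(H)): not identifiable (no BD/FD set).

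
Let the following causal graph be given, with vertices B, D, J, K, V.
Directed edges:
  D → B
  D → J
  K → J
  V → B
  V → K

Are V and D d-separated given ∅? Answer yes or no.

Yes — V ⊥ D | ∅.

Bayes-Ball from V | ∅ reaches {B,J,K}.
D ∉ reach(V|∅) ⇒ V ⊥ D | ∅.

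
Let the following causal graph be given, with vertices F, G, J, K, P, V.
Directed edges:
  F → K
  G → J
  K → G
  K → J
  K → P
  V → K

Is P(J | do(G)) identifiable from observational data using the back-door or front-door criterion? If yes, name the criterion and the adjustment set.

P(J|do(G)): backdoor, adjust for {K}.

desc(G)\{G}={J}; candidates ⊆ {F,K,P,V}.
size 0: {}; under {} G still reaches {F,J,K,P,V} ∋ J.
{K}: G⊥J given {K} in G with G→· removed — back-door holds.
P(J|do(G)) = Σ_{K} P(J|G,K)·P(K).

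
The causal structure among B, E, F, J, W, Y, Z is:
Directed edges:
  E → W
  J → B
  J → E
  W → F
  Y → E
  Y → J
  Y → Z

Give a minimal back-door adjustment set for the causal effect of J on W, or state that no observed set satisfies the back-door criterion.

J→W: minimal back-door set {Y}.

desc(J)\{J}={B,E,F,W}; candidates ⊆ {Y,Z}.
size 0: {}; under {} J still reaches {E,F,W,Y,Z} ∋ W.
{Y}: J⊥W given {Y} in G with J→· removed — back-door holds.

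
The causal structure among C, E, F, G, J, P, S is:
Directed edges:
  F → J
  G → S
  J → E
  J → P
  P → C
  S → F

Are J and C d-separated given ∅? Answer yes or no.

Bayes-Ball from J | ∅ reaches {C,E,F,G,P,S}.
C ∈ reach(J|∅) ⇒ J ⊥̸ C | ∅.

No — J and C are d-connected given ∅.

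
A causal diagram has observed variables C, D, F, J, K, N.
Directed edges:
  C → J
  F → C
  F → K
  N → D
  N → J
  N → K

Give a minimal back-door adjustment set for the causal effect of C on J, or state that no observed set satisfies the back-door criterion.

desc(C)\{C}={J}; candidates ⊆ {D,F,K,N}.
∅: C⊥J given ∅ in G with C→· removed — back-door holds.

C→J: minimal back-door set ∅.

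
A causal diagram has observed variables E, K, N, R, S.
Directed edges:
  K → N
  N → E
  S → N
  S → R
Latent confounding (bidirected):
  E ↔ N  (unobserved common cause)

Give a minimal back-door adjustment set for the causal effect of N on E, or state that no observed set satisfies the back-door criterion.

N→E: no observed back-door set.

desc(N)\{N}={E}; candidates ⊆ {K,R,S}.
N↔E: latent back-door arc(s) into N.
size 0: {}; under {} N still reaches {E,K,R,S} ∋ E.
size 1: {K}, {R}, {S}; under {K} N still reaches {E,R,S} ∋ E.
size 2: {K,R}, {K,S}, {R,S}; under {K,R} N still reaches {E,S} ∋ E.
N↔E cannot be blocked by any observed set — no back-door set.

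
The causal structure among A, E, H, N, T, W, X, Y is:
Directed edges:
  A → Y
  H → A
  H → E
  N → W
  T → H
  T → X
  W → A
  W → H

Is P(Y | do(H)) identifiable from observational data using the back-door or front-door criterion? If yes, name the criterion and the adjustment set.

desc(H)\{H}={A,E,Y}; candidates ⊆ {N,T,W,X}.
size 0: {}; under {} H still reaches {A,N,T,W,X,Y} ∋ Y.
{W}: H⊥Y given {W} in G with H→· removed — back-door holds.
P(Y|do(H)) = Σ_{W} P(Y|H,W)·P(W).

P(Y|do(H)): backdoor, adjust for {W}.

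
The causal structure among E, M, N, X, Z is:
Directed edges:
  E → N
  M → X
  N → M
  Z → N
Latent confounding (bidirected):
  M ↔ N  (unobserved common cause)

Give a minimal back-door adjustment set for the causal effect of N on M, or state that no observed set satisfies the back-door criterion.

desc(N)\{N}={M,X}; candidates ⊆ {E,Z}.
N↔M: latent back-door arc(s) into N.
size 0: {}; under {} N still reaches {E,M,X,Z} ∋ M.
size 1: {E}, {Z}; under {E} N still reaches {M,X,Z} ∋ M.
size 2: {E,Z}; under {E,Z} N still reaches {M,X} ∋ M.
N↔M cannot be blocked by any observed set — no back-door set.

N→M: no observed back-door set.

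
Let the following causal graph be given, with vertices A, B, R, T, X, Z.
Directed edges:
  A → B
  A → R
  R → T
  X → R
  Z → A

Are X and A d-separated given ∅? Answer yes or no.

Bayes-Ball from X | ∅ reaches {R,T}.
A ∉ reach(X|∅) ⇒ X ⊥ A | ∅.

Yes — X ⊥ A | ∅.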